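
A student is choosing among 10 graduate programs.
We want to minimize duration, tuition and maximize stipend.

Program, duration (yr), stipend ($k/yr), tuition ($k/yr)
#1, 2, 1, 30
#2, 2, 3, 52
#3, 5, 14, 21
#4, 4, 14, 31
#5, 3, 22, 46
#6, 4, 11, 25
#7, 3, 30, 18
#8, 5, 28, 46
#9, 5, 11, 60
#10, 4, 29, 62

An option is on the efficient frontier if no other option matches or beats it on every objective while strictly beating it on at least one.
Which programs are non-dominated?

#1, #2, #7

#1: not dominated.
#2: not dominated.
#3: dominated by #7 (duration 3≤5, stipend 30≥14, tuition 18≤21).
#4: dominated by #7 (duration 3≤4, stipend 30≥14, tuition 18≤31).
#5: dominated by #7 (duration 3≤3, stipend 30≥22, tuition 18≤46).
#6: dominated by #7 (duration 3≤4, stipend 30≥11, tuition 18≤25).
#7: not dominated (best stipend).
#8: dominated by #7 (duration 3≤5, stipend 30≥28, tuition 18≤46).
#9: dominated by #3 (duration 5≤5, stipend 14≥11, tuition 21≤60).
#10: dominated by #7 (duration 3≤4, stipend 30≥29, tuition 18≤62).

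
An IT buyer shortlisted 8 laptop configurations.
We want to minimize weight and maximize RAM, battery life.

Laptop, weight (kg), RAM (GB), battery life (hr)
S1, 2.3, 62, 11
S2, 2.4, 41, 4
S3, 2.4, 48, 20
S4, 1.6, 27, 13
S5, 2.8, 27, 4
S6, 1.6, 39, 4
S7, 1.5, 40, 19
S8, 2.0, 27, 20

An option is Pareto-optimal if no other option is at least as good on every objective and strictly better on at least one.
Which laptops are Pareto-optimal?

S1: not dominated (best RAM).
S2: dominated by S1 (weight 2.3≤2.4, RAM 62≥41, battery life 11≥4).
S3: not dominated.
S4: dominated by S7 (weight 1.5≤1.6, RAM 40≥27, battery life 19≥13).
S5: dominated by S1 (weight 2.3≤2.8, RAM 62≥27, battery life 11≥4).
S6: dominated by S7 (weight 1.5≤1.6, RAM 40≥39, battery life 19≥4).
S7: not dominated (best weight).
S8: not dominated.

S1, S3, S7, S8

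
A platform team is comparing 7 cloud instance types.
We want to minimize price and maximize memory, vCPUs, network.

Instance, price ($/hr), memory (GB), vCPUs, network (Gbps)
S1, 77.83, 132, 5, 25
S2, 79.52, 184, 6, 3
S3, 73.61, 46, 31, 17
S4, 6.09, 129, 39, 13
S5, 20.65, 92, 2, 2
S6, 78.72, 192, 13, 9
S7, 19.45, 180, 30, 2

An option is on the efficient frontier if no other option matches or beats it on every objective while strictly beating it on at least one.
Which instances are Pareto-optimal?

S1, S3, S4, S6, S7

S1: not dominated (best network).
S2: dominated by S6 (price 78.72≤79.52, memory 192≥184, vCPUs 13≥6, network 9≥3).
S3: not dominated.
S4: not dominated (best price).
S5: dominated by S4 (price 6.09≤20.65, memory 129≥92, vCPUs 39≥2, network 13≥2).
S6: not dominated (best memory).
S7: not dominated.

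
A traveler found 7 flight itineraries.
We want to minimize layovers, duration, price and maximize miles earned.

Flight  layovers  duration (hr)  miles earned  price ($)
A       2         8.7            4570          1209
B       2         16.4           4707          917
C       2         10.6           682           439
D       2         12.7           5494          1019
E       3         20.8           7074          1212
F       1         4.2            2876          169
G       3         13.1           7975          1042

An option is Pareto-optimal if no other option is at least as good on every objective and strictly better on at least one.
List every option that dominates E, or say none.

G: layovers 3≤3, duration 13.1≤20.8, miles earned 7975≥7074, price 1042≤1212 — dominates E.
Others (A, B, C, D, F) are each worse than E on at least one objective.

G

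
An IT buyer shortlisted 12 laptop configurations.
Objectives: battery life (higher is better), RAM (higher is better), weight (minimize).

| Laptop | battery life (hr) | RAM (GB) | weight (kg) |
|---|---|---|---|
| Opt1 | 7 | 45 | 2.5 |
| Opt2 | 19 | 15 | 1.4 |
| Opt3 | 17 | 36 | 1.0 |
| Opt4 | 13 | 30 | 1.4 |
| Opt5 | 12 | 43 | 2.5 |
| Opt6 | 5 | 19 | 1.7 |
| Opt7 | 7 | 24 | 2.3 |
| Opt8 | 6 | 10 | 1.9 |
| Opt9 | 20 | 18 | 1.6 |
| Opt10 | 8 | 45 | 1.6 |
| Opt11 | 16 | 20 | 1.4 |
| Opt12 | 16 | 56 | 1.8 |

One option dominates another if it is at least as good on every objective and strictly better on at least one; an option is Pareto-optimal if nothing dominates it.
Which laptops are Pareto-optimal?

Opt1: dominated by Opt10 (battery life 8≥7, RAM 45≥45, weight 1.6≤2.5).
Opt2: not dominated.
Opt3: not dominated (best weight).
Opt4: dominated by Opt3 (battery life 17≥13, RAM 36≥30, weight 1.0≤1.4).
Opt5: dominated by Opt12 (battery life 16≥12, RAM 56≥43, weight 1.8≤2.5).
Opt6: dominated by Opt3 (battery life 17≥5, RAM 36≥19, weight 1.0≤1.7).
Opt7: dominated by Opt3 (battery life 17≥7, RAM 36≥24, weight 1.0≤2.3).
Opt8: dominated by Opt2 (battery life 19≥6, RAM 15≥10, weight 1.4≤1.9).
Opt9: not dominated (best battery life).
Opt10: not dominated.
Opt11: dominated by Opt3 (battery life 17≥16, RAM 36≥20, weight 1.0≤1.4).
Opt12: not dominated (best RAM).

Opt2, Opt3, Opt9, Opt10, Opt12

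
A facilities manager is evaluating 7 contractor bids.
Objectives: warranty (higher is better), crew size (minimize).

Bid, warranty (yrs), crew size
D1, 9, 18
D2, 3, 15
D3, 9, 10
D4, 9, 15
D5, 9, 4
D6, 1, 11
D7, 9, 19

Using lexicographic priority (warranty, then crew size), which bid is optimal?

D5

First maximize warranty: best is 9, kept {D1, D3, D4, D5, D7}.
Then minimize crew size: best is 4, kept {D5}.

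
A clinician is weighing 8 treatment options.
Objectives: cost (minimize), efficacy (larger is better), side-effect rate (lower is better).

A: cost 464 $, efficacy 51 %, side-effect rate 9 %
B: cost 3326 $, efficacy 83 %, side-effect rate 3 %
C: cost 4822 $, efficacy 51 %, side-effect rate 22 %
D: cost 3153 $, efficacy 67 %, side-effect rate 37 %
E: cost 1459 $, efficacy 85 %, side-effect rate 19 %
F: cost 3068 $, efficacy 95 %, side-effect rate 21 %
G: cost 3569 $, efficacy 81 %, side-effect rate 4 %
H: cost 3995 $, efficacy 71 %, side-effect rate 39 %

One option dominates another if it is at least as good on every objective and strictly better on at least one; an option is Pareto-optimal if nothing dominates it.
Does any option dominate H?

B vs H: cost 3326≤3995, efficacy 83≥71, side-effect rate 3≤39 — B is at least as good on every objective and strictly better on at least one, so B dominates H.

Yes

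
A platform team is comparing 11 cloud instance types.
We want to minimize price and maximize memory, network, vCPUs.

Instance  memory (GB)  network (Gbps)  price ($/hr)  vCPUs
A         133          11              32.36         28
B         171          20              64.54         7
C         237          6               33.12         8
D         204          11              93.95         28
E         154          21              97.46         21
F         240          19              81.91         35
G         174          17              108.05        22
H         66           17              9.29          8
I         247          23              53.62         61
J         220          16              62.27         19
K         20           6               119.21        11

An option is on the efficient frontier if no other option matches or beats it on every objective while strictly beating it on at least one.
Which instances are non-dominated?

A: not dominated.
B: dominated by I (memory 247≥171, network 23≥20, price 53.62≤64.54, vCPUs 61≥7).
C: not dominated.
D: dominated by F (memory 240≥204, network 19≥11, price 81.91≤93.95, vCPUs 35≥28).
E: dominated by I (memory 247≥154, network 23≥21, price 53.62≤97.46, vCPUs 61≥21).
F: dominated by I (memory 247≥240, network 23≥19, price 53.62≤81.91, vCPUs 61≥35).
G: dominated by F (memory 240≥174, network 19≥17, price 81.91≤108.05, vCPUs 35≥22).
H: not dominated (best price).
I: not dominated (best memory).
J: dominated by I (memory 247≥220, network 23≥16, price 53.62≤62.27, vCPUs 61≥19).
K: dominated by A (memory 133≥20, network 11≥6, price 32.36≤119.21, vCPUs 28≥11).

A, C, H, I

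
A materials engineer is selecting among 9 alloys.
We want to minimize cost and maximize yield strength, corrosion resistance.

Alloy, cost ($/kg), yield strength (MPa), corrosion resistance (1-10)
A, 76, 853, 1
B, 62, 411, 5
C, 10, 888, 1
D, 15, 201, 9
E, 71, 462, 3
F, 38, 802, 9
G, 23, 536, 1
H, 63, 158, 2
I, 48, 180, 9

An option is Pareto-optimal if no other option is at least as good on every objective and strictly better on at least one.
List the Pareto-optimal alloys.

A: dominated by C (cost 10≤76, yield strength 888≥853, corrosion resistance 1≥1).
B: dominated by F (cost 38≤62, yield strength 802≥411, corrosion resistance 9≥5).
C: not dominated (best cost).
D: not dominated.
E: dominated by F (cost 38≤71, yield strength 802≥462, corrosion resistance 9≥3).
F: not dominated.
G: dominated by C (cost 10≤23, yield strength 888≥536, corrosion resistance 1≥1).
H: dominated by B (cost 62≤63, yield strength 411≥158, corrosion resistance 5≥2).
I: dominated by D (cost 15≤48, yield strength 201≥180, corrosion resistance 9≥9).

C, D, F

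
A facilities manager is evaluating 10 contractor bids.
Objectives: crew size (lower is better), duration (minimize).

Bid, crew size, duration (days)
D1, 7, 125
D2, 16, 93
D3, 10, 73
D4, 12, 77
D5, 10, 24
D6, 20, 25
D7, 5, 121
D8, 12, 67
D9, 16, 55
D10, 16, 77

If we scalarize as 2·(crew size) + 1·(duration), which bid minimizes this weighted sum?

D1: 2·7 + 1·125 = 139
D2: 2·16 + 1·93 = 125
D3: 2·10 + 1·73 = 93
D4: 2·12 + 1·77 = 101
D5: 2·10 + 1·24 = 44
D6: 2·20 + 1·25 = 65
D7: 2·5 + 1·121 = 131
D8: 2·12 + 1·67 = 91
D9: 2·16 + 1·55 = 87
D10: 2·16 + 1·77 = 109
Lowest: D5 at 44.

D5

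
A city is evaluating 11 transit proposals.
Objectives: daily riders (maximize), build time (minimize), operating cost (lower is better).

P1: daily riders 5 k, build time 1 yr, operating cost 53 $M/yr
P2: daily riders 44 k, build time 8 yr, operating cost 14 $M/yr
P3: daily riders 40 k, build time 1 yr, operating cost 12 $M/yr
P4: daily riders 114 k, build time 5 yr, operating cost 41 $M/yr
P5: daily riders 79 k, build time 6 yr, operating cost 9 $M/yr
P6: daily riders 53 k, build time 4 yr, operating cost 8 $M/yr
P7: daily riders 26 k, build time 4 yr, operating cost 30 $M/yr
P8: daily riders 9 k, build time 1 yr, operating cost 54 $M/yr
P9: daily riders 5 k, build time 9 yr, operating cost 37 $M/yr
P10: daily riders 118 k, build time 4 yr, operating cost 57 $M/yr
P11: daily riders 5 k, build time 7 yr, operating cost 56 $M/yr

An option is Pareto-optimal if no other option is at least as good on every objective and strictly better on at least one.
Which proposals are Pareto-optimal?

P1: dominated by P3 (daily riders 40≥5, build time 1≤1, operating cost 12≤53).
P2: dominated by P5 (daily riders 79≥44, build time 6≤8, operating cost 9≤14).
P3: not dominated.
P4: not dominated.
P5: not dominated.
P6: not dominated (best operating cost).
P7: dominated by P3 (daily riders 40≥26, build time 1≤4, operating cost 12≤30).
P8: dominated by P3 (daily riders 40≥9, build time 1≤1, operating cost 12≤54).
P9: dominated by P2 (daily riders 44≥5, build time 8≤9, operating cost 14≤37).
P10: not dominated (best daily riders).
P11: dominated by P1 (daily riders 5≥5, build time 1≤7, operating cost 53≤56).

P3, P4, P5, P6, P10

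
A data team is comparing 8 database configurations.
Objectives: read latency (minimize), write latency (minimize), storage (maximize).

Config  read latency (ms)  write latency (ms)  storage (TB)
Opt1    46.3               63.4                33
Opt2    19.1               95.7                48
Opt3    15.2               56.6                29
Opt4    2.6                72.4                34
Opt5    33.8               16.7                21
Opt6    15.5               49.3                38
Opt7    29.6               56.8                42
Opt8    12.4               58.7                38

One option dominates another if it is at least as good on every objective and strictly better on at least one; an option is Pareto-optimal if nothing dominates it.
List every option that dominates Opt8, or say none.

none

Opt1: worse on read latency (46.3 vs 12.4).
Opt2: worse on read latency (19.1 vs 12.4).
Opt3: worse on read latency (15.2 vs 12.4).
Opt4: worse on write latency (72.4 vs 58.7).
Opt5: worse on read latency (33.8 vs 12.4).
Opt6: worse on read latency (15.5 vs 12.4).
Opt7: worse on read latency (29.6 vs 12.4).
No option dominates Opt8.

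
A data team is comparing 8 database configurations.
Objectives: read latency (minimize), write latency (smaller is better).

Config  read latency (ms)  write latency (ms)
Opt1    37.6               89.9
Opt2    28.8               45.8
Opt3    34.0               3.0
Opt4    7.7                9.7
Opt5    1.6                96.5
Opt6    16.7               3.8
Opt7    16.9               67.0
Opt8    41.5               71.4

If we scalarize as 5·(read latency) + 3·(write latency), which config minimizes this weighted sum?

Opt1: 5·37.6 + 3·89.9 = 457.7
Opt2: 5·28.8 + 3·45.8 = 281.4
Opt3: 5·34.0 + 3·3.0 = 179.0
Opt4: 5·7.7 + 3·9.7 = 67.6
Opt5: 5·1.6 + 3·96.5 = 297.5
Opt6: 5·16.7 + 3·3.8 = 94.9
Opt7: 5·16.9 + 3·67.0 = 285.5
Opt8: 5·41.5 + 3·71.4 = 421.7
Lowest: Opt4 at 67.6.

Opt4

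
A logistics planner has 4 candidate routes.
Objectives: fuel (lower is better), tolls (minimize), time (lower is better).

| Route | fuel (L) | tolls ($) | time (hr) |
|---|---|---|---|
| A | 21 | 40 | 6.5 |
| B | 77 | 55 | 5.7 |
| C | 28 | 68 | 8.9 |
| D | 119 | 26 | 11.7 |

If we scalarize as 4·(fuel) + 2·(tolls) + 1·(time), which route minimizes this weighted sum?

A

A: 4·21 + 2·40 + 1·6.5 = 170.5
B: 4·77 + 2·55 + 1·5.7 = 423.7
C: 4·28 + 2·68 + 1·8.9 = 256.9
D: 4·119 + 2·26 + 1·11.7 = 539.7
Lowest: A at 170.5.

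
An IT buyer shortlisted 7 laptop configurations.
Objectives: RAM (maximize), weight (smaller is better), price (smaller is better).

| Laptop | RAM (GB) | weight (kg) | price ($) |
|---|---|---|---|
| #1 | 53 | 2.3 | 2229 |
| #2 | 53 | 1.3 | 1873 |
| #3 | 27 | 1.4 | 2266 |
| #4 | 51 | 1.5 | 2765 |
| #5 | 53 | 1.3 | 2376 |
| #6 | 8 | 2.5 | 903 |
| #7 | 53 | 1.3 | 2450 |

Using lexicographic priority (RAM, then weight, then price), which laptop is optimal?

#2

First maximize RAM: best is 53, kept {#1, #2, #5, #7}.
Then minimize weight: best is 1.3, kept {#2, #5, #7}.
Then minimize price: best is 1873, kept {#2}.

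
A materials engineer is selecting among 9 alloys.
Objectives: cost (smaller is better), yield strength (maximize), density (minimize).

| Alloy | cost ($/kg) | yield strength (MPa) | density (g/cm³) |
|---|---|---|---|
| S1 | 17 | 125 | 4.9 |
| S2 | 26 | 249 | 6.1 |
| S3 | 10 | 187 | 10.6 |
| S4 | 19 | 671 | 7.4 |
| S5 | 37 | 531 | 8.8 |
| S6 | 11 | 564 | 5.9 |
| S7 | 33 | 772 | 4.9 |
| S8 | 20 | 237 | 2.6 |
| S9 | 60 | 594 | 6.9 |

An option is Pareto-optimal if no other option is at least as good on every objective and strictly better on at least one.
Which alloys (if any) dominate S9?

S7

S7: cost 33≤60, yield strength 772≥594, density 4.9≤6.9 — dominates S9.
Others (S1, S2, S3, S4, S5, S6, S8) are each worse than S9 on at least one objective.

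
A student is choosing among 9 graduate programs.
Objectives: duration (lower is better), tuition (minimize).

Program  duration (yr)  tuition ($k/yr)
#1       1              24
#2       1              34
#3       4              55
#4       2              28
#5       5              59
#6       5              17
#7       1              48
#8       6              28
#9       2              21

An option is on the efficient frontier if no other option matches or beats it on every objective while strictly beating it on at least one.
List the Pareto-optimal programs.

#1: not dominated.
#2: dominated by #1 (duration 1≤1, tuition 24≤34).
#3: dominated by #1 (duration 1≤4, tuition 24≤55).
#4: dominated by #1 (duration 1≤2, tuition 24≤28).
#5: dominated by #1 (duration 1≤5, tuition 24≤59).
#6: not dominated (best tuition).
#7: dominated by #1 (duration 1≤1, tuition 24≤48).
#8: dominated by #1 (duration 1≤6, tuition 24≤28).
#9: not dominated.

#1, #6, #9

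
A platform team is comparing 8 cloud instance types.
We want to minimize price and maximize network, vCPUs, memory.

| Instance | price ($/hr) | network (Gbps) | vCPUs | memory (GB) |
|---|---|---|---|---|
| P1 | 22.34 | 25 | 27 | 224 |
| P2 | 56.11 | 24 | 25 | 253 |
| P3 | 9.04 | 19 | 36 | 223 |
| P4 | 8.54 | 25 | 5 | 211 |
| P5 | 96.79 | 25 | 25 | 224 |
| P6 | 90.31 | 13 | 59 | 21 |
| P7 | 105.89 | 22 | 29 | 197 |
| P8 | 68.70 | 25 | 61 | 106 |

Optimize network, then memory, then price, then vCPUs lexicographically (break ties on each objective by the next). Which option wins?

First maximize network: best is 25, kept {P1, P4, P5, P8}.
Then maximize memory: best is 224, kept {P1, P5}.
Then minimize price: best is 22.34, kept {P1}.

P1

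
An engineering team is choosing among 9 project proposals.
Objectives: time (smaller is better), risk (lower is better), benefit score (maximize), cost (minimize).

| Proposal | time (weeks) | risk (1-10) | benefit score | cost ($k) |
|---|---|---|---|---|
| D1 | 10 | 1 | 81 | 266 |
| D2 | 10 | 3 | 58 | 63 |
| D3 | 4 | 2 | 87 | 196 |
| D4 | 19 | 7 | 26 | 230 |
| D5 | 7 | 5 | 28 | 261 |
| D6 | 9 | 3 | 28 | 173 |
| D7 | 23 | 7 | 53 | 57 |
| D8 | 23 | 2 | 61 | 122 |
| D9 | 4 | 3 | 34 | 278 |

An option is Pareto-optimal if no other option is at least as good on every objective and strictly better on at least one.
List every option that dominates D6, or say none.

D1: worse on time (10 vs 9).
D2: worse on time (10 vs 9).
D3: worse on cost (196 vs 173).
D4: worse on time (19 vs 9).
D5: worse on risk (5 vs 3).
D7: worse on time (23 vs 9).
D8: worse on time (23 vs 9).
D9: worse on cost (278 vs 173).
No option dominates D6.

none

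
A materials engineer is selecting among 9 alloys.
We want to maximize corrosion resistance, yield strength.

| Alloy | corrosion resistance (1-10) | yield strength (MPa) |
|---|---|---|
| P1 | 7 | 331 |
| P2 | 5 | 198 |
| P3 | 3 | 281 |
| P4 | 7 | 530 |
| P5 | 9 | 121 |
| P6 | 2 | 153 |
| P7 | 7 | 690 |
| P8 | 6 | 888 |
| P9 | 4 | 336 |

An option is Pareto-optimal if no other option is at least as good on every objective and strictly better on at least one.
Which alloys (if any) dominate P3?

P1: corrosion resistance 7≥3, yield strength 331≥281 — dominates P3.
P4: corrosion resistance 7≥3, yield strength 530≥281 — dominates P3.
P7: corrosion resistance 7≥3, yield strength 690≥281 — dominates P3.
P8: corrosion resistance 6≥3, yield strength 888≥281 — dominates P3.
P9: corrosion resistance 4≥3, yield strength 336≥281 — dominates P3.
Others (P2, P5, P6) are each worse than P3 on at least one objective.

P1, P4, P7, P8, P9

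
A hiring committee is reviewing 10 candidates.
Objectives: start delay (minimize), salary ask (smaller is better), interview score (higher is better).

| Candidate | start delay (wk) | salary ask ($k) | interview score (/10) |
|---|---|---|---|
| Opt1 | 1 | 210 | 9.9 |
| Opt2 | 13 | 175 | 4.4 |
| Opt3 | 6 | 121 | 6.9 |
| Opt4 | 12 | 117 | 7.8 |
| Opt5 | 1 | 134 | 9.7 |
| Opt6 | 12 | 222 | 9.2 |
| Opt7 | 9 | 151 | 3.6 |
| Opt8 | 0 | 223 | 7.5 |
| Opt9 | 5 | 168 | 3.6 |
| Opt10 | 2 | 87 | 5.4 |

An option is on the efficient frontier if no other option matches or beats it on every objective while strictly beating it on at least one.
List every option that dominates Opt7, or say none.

Opt3, Opt5, Opt10

Opt3: start delay 6≤9, salary ask 121≤151, interview score 6.9≥3.6 — dominates Opt7.
Opt5: start delay 1≤9, salary ask 134≤151, interview score 9.7≥3.6 — dominates Opt7.
Opt10: start delay 2≤9, salary ask 87≤151, interview score 5.4≥3.6 — dominates Opt7.
Others (Opt1, Opt2, Opt4, Opt6, Opt8, Opt9) are each worse than Opt7 on at least one objective.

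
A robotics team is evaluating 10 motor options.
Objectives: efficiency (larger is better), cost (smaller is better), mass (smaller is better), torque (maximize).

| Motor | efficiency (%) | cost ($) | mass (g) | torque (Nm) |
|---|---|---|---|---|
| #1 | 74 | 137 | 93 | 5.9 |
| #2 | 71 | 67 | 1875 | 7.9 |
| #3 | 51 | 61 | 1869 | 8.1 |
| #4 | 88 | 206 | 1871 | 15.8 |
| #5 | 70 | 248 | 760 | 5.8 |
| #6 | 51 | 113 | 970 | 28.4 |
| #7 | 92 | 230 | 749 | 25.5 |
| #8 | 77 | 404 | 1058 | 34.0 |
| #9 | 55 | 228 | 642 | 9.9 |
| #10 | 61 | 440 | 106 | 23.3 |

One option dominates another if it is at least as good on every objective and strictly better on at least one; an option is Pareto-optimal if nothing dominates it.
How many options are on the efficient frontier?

#1: not dominated (best mass).
#2: not dominated.
#3: not dominated (best cost).
#4: not dominated.
#5: dominated by #1 (efficiency 74≥70, cost 137≤248, mass 93≤760, torque 5.9≥5.8).
#6: not dominated.
#7: not dominated (best efficiency).
#8: not dominated (best torque).
#9: not dominated.
#10: not dominated.
Pareto-optimal: #1, #2, #3, #4, #6, #7, #8, #9, #10 → 9.

9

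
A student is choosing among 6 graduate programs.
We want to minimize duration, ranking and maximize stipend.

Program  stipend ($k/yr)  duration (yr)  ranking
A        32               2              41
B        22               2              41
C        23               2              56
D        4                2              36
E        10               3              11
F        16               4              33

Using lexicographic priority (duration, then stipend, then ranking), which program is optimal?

First minimize duration: best is 2, kept {A, B, C, D}.
Then maximize stipend: best is 32, kept {A}.

A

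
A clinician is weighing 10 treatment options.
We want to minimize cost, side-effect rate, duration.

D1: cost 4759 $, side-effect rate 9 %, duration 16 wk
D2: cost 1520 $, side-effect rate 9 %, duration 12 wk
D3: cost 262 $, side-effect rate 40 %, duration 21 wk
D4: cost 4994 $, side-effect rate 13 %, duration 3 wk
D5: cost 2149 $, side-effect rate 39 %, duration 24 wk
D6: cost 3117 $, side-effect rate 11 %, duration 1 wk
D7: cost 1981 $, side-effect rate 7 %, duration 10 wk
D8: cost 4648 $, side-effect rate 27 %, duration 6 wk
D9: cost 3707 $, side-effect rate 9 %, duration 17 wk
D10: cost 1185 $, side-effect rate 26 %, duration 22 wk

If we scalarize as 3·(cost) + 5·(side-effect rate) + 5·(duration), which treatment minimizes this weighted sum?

D1: 3·4759 + 5·9 + 5·16 = 14402
D2: 3·1520 + 5·9 + 5·12 = 4665
D3: 3·262 + 5·40 + 5·21 = 1091
D4: 3·4994 + 5·13 + 5·3 = 15062
D5: 3·2149 + 5·39 + 5·24 = 6762
D6: 3·3117 + 5·11 + 5·1 = 9411
D7: 3·1981 + 5·7 + 5·10 = 6028
D8: 3·4648 + 5·27 + 5·6 = 14109
D9: 3·3707 + 5·9 + 5·17 = 11251
D10: 3·1185 + 5·26 + 5·22 = 3795
Lowest: D3 at 1091.

D3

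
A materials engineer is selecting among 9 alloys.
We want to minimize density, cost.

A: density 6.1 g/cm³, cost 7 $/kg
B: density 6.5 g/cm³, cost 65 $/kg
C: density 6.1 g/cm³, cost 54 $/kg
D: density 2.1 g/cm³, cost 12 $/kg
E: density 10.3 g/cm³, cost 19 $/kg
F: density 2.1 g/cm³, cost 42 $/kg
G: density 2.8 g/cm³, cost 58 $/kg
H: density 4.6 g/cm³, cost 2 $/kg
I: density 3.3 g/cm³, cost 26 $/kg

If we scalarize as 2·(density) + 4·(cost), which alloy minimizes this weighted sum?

A: 2·6.1 + 4·7 = 40.2
B: 2·6.5 + 4·65 = 273.0
C: 2·6.1 + 4·54 = 228.2
D: 2·2.1 + 4·12 = 52.2
E: 2·10.3 + 4·19 = 96.6
F: 2·2.1 + 4·42 = 172.2
G: 2·2.8 + 4·58 = 237.6
H: 2·4.6 + 4·2 = 17.2
I: 2·3.3 + 4·26 = 110.6
Lowest: H at 17.2.

H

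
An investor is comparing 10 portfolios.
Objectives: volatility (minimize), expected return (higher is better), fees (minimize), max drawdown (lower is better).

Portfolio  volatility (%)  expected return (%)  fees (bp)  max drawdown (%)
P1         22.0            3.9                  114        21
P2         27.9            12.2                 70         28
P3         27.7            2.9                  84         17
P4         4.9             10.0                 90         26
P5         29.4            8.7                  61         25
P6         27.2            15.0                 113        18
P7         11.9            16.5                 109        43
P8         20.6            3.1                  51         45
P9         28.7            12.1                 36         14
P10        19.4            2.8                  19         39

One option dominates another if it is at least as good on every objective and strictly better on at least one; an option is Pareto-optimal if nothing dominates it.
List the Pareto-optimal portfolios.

P1: not dominated.
P2: not dominated.
P3: not dominated.
P4: not dominated (best volatility).
P5: dominated by P9 (volatility 28.7≤29.4, expected return 12.1≥8.7, fees 36≤61, max drawdown 14≤25).
P6: not dominated.
P7: not dominated (best expected return).
P8: not dominated.
P9: not dominated (best max drawdown).
P10: not dominated (best fees).

P1, P2, P3, P4, P6, P7, P8, P9, P10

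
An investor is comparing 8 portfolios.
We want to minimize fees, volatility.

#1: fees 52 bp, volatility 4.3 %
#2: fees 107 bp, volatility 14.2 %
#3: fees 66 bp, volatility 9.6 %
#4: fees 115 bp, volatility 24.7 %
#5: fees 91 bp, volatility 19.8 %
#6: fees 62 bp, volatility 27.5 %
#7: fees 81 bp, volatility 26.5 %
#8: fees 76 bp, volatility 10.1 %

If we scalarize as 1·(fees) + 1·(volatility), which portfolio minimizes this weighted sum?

#1

#1: 1·52 + 1·4.3 = 56.3
#2: 1·107 + 1·14.2 = 121.2
#3: 1·66 + 1·9.6 = 75.6
#4: 1·115 + 1·24.7 = 139.7
#5: 1·91 + 1·19.8 = 110.8
#6: 1·62 + 1·27.5 = 89.5
#7: 1·81 + 1·26.5 = 107.5
#8: 1·76 + 1·10.1 = 86.1
Lowest: #1 at 56.3.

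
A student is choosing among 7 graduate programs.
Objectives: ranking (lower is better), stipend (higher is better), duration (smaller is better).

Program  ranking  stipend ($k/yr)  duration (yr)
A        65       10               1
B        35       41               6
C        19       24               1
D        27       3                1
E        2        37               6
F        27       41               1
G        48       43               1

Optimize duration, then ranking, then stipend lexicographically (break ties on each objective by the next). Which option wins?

First minimize duration: best is 1, kept {A, C, D, F, G}.
Then minimize ranking: best is 19, kept {C}.

C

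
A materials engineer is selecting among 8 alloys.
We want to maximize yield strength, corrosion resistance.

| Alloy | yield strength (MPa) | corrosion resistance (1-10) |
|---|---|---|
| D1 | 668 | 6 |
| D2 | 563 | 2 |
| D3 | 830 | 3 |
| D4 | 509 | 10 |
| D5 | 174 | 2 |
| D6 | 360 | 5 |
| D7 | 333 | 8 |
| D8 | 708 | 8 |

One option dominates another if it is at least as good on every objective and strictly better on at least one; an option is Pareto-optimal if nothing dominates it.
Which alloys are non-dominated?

D3, D4, D8

D1: dominated by D8 (yield strength 708≥668, corrosion resistance 8≥6).
D2: dominated by D1 (yield strength 668≥563, corrosion resistance 6≥2).
D3: not dominated (best yield strength).
D4: not dominated (best corrosion resistance).
D5: dominated by D1 (yield strength 668≥174, corrosion resistance 6≥2).
D6: dominated by D1 (yield strength 668≥360, corrosion resistance 6≥5).
D7: dominated by D4 (yield strength 509≥333, corrosion resistance 10≥8).
D8: not dominated.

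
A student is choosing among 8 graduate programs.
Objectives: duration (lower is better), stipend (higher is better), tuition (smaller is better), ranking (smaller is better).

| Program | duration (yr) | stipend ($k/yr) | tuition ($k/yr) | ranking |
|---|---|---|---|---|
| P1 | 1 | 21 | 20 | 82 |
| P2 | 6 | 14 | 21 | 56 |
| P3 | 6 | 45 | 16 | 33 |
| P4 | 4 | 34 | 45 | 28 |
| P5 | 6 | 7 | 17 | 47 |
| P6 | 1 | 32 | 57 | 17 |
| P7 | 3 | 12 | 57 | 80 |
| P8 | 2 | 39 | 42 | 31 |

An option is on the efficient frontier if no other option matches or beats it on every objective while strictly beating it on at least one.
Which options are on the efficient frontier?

P1: not dominated.
P2: dominated by P3 (duration 6≤6, stipend 45≥14, tuition 16≤21, ranking 33≤56).
P3: not dominated (best stipend).
P4: not dominated.
P5: dominated by P3 (duration 6≤6, stipend 45≥7, tuition 16≤17, ranking 33≤47).
P6: not dominated (best ranking).
P7: dominated by P6 (duration 1≤3, stipend 32≥12, tuition 57≤57, ranking 17≤80).
P8: not dominated.

P1, P3, P4, P6, P8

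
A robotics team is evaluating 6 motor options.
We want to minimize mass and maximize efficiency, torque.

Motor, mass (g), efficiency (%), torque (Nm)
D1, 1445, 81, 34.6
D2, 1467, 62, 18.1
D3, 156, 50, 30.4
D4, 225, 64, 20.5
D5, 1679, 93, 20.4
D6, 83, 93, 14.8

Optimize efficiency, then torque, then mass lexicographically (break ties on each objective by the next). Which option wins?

First maximize efficiency: best is 93, kept {D5, D6}.
Then maximize torque: best is 20.4, kept {D5}.

D5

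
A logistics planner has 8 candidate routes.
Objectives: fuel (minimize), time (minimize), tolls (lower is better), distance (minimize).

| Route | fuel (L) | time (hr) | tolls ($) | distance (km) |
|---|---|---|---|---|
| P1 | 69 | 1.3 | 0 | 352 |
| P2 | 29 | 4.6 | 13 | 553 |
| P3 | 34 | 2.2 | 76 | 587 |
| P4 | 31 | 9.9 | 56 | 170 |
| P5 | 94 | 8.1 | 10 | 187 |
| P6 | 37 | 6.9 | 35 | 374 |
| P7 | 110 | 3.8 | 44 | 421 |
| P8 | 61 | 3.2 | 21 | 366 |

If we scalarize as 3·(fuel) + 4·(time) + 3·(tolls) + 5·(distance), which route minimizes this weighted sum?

P4

P1: 3·69 + 4·1.3 + 3·0 + 5·352 = 1972.2
P2: 3·29 + 4·4.6 + 3·13 + 5·553 = 2909.4
P3: 3·34 + 4·2.2 + 3·76 + 5·587 = 3273.8
P4: 3·31 + 4·9.9 + 3·56 + 5·170 = 1150.6
P5: 3·94 + 4·8.1 + 3·10 + 5·187 = 1279.4
P6: 3·37 + 4·6.9 + 3·35 + 5·374 = 2113.6
P7: 3·110 + 4·3.8 + 3·44 + 5·421 = 2582.2
P8: 3·61 + 4·3.2 + 3·21 + 5·366 = 2088.8
Lowest: P4 at 1150.6.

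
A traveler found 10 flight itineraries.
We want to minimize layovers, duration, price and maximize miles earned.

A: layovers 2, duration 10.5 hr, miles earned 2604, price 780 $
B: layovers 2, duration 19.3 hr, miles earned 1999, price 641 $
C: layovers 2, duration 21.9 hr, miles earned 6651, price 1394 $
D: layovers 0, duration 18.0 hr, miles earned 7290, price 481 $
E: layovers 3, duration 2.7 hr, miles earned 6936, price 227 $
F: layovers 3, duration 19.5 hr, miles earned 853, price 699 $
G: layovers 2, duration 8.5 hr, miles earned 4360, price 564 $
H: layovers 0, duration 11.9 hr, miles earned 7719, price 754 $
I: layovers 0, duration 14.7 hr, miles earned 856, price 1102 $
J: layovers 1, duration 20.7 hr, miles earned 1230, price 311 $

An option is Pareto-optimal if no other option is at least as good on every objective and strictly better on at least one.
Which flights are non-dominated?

D, E, G, H, J

A: dominated by G (layovers 2≤2, duration 8.5≤10.5, miles earned 4360≥2604, price 564≤780).
B: dominated by D (layovers 0≤2, duration 18.0≤19.3, miles earned 7290≥1999, price 481≤641).
C: dominated by D (layovers 0≤2, duration 18.0≤21.9, miles earned 7290≥6651, price 481≤1394).
D: not dominated.
E: not dominated (best duration).
F: dominated by B (layovers 2≤3, duration 19.3≤19.5, miles earned 1999≥853, price 641≤699).
G: not dominated.
H: not dominated (best miles earned).
I: dominated by H (layovers 0≤0, duration 11.9≤14.7, miles earned 7719≥856, price 754≤1102).
J: not dominated.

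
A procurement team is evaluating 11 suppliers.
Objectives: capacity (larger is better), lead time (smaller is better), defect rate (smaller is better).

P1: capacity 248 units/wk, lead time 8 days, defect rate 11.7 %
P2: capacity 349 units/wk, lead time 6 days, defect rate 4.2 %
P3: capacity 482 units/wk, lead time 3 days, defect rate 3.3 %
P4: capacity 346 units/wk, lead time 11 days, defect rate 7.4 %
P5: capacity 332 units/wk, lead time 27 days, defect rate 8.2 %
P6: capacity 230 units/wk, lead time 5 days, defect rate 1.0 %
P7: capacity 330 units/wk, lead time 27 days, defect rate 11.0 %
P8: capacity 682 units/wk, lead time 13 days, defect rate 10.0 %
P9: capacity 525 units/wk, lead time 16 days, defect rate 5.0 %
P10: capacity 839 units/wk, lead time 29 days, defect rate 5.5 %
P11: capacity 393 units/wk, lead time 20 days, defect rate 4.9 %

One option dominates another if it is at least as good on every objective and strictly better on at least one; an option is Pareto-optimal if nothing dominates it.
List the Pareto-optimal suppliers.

P3, P6, P8, P9, P10

P1: dominated by P2 (capacity 349≥248, lead time 6≤8, defect rate 4.2≤11.7).
P2: dominated by P3 (capacity 482≥349, lead time 3≤6, defect rate 3.3≤4.2).
P3: not dominated (best lead time).
P4: dominated by P2 (capacity 349≥346, lead time 6≤11, defect rate 4.2≤7.4).
P5: dominated by P2 (capacity 349≥332, lead time 6≤27, defect rate 4.2≤8.2).
P6: not dominated (best defect rate).
P7: dominated by P2 (capacity 349≥330, lead time 6≤27, defect rate 4.2≤11.0).
P8: not dominated.
P9: not dominated.
P10: not dominated (best capacity).
P11: dominated by P3 (capacity 482≥393, lead time 3≤20, defect rate 3.3≤4.9).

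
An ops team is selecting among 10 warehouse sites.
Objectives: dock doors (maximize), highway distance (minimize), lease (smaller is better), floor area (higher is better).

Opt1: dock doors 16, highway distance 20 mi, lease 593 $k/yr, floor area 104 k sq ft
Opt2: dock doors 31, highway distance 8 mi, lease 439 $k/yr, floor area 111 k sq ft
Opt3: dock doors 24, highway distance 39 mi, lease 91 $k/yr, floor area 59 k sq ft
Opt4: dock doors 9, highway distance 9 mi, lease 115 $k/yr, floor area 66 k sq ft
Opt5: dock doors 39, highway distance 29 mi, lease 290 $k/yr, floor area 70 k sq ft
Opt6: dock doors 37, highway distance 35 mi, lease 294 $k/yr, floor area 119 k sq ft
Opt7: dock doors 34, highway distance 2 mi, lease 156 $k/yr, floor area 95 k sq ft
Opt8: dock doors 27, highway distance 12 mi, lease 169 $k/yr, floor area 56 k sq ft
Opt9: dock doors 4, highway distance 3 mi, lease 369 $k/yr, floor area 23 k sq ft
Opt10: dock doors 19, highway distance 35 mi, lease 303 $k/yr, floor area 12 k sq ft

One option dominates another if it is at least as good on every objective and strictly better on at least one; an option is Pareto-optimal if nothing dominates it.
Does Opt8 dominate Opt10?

Yes

Opt8 vs Opt10: dock doors 27≥19, highway distance 12≤35, lease 169≤303, floor area 56≥12 — Opt8 is at least as good on every objective with at least one strict improvement.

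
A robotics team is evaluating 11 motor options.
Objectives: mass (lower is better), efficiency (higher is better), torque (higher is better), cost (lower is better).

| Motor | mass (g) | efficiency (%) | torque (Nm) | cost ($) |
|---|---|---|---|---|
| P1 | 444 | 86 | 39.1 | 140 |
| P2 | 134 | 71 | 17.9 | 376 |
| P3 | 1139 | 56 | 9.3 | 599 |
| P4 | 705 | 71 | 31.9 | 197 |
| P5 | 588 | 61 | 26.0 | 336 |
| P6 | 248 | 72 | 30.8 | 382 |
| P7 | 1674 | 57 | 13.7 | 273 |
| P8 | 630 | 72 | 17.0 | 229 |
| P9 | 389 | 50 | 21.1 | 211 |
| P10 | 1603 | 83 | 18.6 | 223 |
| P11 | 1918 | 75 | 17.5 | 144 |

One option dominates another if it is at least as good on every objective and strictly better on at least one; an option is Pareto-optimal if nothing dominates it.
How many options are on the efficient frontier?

P1: not dominated (best efficiency).
P2: not dominated (best mass).
P3: dominated by P1 (mass 444≤1139, efficiency 86≥56, torque 39.1≥9.3, cost 140≤599).
P4: dominated by P1 (mass 444≤705, efficiency 86≥71, torque 39.1≥31.9, cost 140≤197).
P5: dominated by P1 (mass 444≤588, efficiency 86≥61, torque 39.1≥26.0, cost 140≤336).
P6: not dominated.
P7: dominated by P1 (mass 444≤1674, efficiency 86≥57, torque 39.1≥13.7, cost 140≤273).
P8: dominated by P1 (mass 444≤630, efficiency 86≥72, torque 39.1≥17.0, cost 140≤229).
P9: not dominated.
P10: dominated by P1 (mass 444≤1603, efficiency 86≥83, torque 39.1≥18.6, cost 140≤223).
P11: dominated by P1 (mass 444≤1918, efficiency 86≥75, torque 39.1≥17.5, cost 140≤144).
Pareto-optimal: P1, P2, P6, P9 → 4.

4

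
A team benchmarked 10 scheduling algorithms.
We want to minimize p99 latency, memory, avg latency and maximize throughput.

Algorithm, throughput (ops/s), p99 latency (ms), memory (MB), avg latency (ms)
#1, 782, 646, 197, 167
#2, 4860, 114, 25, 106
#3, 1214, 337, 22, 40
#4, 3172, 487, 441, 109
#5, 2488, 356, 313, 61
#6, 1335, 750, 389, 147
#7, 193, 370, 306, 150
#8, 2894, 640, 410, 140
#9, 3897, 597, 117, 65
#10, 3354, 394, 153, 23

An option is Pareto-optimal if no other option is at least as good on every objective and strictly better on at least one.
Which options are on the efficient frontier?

#1: dominated by #2 (throughput 4860≥782, p99 latency 114≤646, memory 25≤197, avg latency 106≤167).
#2: not dominated (best throughput).
#3: not dominated (best memory).
#4: dominated by #2 (throughput 4860≥3172, p99 latency 114≤487, memory 25≤441, avg latency 106≤109).
#5: not dominated.
#6: dominated by #2 (throughput 4860≥1335, p99 latency 114≤750, memory 25≤389, avg latency 106≤147).
#7: dominated by #2 (throughput 4860≥193, p99 latency 114≤370, memory 25≤306, avg latency 106≤150).
#8: dominated by #2 (throughput 4860≥2894, p99 latency 114≤640, memory 25≤410, avg latency 106≤140).
#9: not dominated.
#10: not dominated (best avg latency).

#2, #3, #5, #9, #10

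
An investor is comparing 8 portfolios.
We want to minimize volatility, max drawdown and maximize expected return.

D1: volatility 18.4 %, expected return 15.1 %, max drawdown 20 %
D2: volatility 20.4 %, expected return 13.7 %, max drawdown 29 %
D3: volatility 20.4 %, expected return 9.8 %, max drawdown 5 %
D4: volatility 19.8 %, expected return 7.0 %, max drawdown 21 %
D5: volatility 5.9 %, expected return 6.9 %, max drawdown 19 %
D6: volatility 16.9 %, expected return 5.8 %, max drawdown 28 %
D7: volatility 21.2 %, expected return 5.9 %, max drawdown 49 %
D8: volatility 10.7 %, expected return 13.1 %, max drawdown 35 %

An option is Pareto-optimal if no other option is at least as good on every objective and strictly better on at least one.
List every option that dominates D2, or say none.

D1

D1: volatility 18.4≤20.4, expected return 15.1≥13.7, max drawdown 20≤29 — dominates D2.
Others (D3, D4, D5, D6, D7, D8) are each worse than D2 on at least one objective.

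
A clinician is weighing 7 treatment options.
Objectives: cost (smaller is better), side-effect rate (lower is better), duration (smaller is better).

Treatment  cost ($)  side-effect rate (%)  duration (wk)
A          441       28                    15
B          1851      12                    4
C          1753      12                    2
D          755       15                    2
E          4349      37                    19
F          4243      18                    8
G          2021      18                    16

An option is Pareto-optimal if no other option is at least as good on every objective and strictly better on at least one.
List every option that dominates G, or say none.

B, C, D

B: cost 1851≤2021, side-effect rate 12≤18, duration 4≤16 — dominates G.
C: cost 1753≤2021, side-effect rate 12≤18, duration 2≤16 — dominates G.
D: cost 755≤2021, side-effect rate 15≤18, duration 2≤16 — dominates G.
Others (A, E, F) are each worse than G on at least one objective.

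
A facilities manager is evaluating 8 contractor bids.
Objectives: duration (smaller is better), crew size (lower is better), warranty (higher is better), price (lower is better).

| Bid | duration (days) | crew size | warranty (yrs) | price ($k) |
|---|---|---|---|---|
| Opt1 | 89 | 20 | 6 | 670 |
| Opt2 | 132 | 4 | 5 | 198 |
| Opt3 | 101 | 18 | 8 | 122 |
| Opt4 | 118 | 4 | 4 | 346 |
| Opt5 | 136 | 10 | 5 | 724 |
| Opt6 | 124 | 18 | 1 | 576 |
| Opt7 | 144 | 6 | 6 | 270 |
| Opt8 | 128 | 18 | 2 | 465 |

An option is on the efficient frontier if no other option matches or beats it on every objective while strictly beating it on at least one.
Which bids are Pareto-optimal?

Opt1: not dominated (best duration).
Opt2: not dominated.
Opt3: not dominated (best warranty).
Opt4: not dominated.
Opt5: dominated by Opt2 (duration 132≤136, crew size 4≤10, warranty 5≥5, price 198≤724).
Opt6: dominated by Opt3 (duration 101≤124, crew size 18≤18, warranty 8≥1, price 122≤576).
Opt7: not dominated.
Opt8: dominated by Opt3 (duration 101≤128, crew size 18≤18, warranty 8≥2, price 122≤465).

Opt1, Opt2, Opt3, Opt4, Opt7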